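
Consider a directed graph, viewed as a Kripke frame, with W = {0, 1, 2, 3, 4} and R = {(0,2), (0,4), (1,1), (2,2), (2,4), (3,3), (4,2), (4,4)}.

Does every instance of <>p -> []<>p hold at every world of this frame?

The schema 5 characterises exactly the Euclidean frames.
Euclidean: yes — any two successors of a common world are R-related.

Yes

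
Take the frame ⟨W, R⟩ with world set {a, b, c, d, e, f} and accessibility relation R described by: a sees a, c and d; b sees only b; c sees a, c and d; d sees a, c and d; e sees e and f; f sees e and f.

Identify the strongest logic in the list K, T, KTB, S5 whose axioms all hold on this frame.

Reflexive (axiom T): yes — every world is R-related to itself.
Symmetric (axiom B): yes — every pair in R has its reverse in R.
Euclidean (axiom 5): yes — any two successors of a common world are R-related.
So F validates K, T, KTB, S5. The strongest is S5.

S5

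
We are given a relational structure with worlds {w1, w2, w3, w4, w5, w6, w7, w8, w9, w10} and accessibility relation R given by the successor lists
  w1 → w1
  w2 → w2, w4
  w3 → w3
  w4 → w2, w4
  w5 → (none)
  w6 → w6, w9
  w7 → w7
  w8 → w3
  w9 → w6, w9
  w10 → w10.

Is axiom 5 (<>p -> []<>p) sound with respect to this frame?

Axiom 5 corresponds to the accessibility relation being Euclidean.
Euclidean: yes — any two successors of a common world are R-related.

Yes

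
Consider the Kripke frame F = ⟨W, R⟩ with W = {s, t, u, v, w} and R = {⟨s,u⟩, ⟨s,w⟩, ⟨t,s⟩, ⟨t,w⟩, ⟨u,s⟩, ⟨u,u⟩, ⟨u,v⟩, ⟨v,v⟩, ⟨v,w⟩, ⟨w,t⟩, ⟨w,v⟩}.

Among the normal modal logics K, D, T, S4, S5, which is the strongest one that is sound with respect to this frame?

D

Serial (axiom D): yes — every world has a successor (e.g. s R u).
Reflexive (axiom T): no — s is not related to itself.
Transitive (axiom 4): no — s R u and u R v, but not s R v.
Euclidean (axiom 5): no — s R u and s R w, but not u R w.
So F validates K, D; T would additionally require R to be reflexive. The strongest is D.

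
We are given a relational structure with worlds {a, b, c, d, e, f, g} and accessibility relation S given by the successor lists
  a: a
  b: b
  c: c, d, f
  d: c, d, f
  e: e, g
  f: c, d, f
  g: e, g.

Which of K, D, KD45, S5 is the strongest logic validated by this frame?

Serial (axiom D): yes — every world has a successor (e.g. a S a).
Euclidean (axiom 5): yes — any two successors of a common world are S-related.
Transitive (axiom 4): yes — every two-step S-path is closed by a direct edge.
Reflexive (axiom T): yes — every world is S-related to itself.
So F validates K, D, KD45, S5. The strongest is S5.

S5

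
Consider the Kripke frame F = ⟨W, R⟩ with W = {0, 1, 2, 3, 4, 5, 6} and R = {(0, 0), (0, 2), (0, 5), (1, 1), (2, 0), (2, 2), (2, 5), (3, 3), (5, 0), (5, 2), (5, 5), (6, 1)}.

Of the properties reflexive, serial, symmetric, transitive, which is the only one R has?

Reflexive: no — 4 is not related to itself.
Serial: no — 4 has no R-successor.
Symmetric: no — 6 R 1 but not 1 R 6.
Transitive: yes — every two-step R-path is closed by a direct edge.
Only transitive holds.

transitive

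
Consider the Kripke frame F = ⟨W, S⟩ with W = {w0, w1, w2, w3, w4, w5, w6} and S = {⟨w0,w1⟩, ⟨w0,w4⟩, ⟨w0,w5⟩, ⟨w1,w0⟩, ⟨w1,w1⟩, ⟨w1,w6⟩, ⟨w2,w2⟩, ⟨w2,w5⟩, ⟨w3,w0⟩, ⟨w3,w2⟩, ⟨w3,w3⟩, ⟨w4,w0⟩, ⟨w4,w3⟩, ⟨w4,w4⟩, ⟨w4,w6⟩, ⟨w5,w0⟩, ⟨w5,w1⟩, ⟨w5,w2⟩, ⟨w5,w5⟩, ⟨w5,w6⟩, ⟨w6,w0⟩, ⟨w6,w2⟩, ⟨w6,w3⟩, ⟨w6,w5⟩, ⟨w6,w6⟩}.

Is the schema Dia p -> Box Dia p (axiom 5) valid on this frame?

Axiom 5 corresponds to the accessibility relation being Euclidean.
Euclidean: no — w0 S w1 and w0 S w4, but not w1 S w4.

No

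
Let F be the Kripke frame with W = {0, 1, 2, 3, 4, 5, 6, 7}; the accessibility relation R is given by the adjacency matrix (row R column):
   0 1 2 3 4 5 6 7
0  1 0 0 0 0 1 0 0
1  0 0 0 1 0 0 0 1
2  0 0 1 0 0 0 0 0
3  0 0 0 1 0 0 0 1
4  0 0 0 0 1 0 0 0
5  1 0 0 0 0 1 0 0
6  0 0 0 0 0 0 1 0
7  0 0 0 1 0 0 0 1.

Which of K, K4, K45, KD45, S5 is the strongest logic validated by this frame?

Transitive (axiom 4): yes — every two-step R-path is closed by a direct edge.
Euclidean (axiom 5): yes — any two successors of a common world are R-related.
Serial (axiom D): yes — every world has a successor (e.g. 0 R 0).
Reflexive (axiom T): no — 1 is not related to itself.
So F validates K, K4, K45, KD45; S5 would additionally require R to be reflexive. The strongest is KD45.

KD45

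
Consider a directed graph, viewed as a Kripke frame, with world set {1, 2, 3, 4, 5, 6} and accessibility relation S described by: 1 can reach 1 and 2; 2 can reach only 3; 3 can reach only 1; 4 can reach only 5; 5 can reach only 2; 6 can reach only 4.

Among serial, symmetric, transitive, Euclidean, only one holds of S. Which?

serial

Serial: yes — every world has a successor (e.g. 1 S 1).
Symmetric: no — 1 S 2 but not 2 S 1.
Transitive: no — 1 S 2 and 2 S 3, but not 1 S 3.
Euclidean: no — 1 S 2 and 1 S 1, but not 2 S 1.
Only serial holds.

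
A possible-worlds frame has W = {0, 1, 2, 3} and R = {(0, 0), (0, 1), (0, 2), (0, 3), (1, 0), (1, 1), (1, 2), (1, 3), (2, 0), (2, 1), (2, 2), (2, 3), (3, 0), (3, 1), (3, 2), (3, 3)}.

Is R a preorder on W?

Reflexive: yes — every world is R-related to itself.
Transitive: yes — every two-step R-path is closed by a direct edge.
So R is a preorder.

Yes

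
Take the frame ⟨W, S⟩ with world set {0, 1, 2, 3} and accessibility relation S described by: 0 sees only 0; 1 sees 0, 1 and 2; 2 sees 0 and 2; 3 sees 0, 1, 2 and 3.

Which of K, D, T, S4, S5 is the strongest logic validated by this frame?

Serial (axiom D): yes — every world has a successor (e.g. 0 S 0).
Reflexive (axiom T): yes — every world is S-related to itself.
Transitive (axiom 4): yes — every two-step S-path is closed by a direct edge.
Euclidean (axiom 5): no — 1 S 0 and 1 S 2, but not 0 S 2.
So F validates K, D, T, S4; S5 would additionally require S to be Euclidean. The strongest is S4.

S4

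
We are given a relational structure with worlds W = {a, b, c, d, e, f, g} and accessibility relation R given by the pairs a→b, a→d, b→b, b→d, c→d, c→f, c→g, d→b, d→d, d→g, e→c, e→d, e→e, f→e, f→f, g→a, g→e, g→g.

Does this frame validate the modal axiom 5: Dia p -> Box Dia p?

Axiom 5 corresponds to the accessibility relation being Euclidean.
Euclidean: no — c R d and c R f, but not d R f.

No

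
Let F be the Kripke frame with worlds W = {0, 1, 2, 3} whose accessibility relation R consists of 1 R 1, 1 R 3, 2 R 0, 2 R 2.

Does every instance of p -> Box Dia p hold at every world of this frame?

No

Axiom B corresponds to the accessibility relation being symmetric.
Symmetric: no — 1 R 3 but not 3 R 1.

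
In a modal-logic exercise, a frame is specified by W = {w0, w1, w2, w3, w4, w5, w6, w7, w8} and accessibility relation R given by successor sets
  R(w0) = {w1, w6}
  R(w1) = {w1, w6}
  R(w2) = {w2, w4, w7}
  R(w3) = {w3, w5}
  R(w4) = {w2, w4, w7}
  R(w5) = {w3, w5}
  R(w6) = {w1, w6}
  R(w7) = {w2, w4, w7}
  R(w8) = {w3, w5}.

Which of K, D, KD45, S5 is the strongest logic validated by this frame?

Serial (axiom D): yes — every world has a successor (e.g. w0 R w1).
Euclidean (axiom 5): yes — any two successors of a common world are R-related.
Transitive (axiom 4): yes — every two-step R-path is closed by a direct edge.
Reflexive (axiom T): no — w0 is not related to itself.
So F validates K, D, KD45; S5 would additionally require R to be reflexive. The strongest is KD45.

KD45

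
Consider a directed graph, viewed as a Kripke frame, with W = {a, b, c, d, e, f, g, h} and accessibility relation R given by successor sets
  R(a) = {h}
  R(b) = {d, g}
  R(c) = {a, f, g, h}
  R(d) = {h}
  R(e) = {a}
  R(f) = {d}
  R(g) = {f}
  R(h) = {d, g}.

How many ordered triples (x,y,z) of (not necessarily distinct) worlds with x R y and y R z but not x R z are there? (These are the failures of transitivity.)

13

Enumerating: (a,h,d), (a,h,g), (b,d,h), (b,g,f), (c,f,d), (c,h,d), (d,h,d), (d,h,g), (e,a,h), (f,d,h), (g,f,d), (h,d,h), (h,g,f).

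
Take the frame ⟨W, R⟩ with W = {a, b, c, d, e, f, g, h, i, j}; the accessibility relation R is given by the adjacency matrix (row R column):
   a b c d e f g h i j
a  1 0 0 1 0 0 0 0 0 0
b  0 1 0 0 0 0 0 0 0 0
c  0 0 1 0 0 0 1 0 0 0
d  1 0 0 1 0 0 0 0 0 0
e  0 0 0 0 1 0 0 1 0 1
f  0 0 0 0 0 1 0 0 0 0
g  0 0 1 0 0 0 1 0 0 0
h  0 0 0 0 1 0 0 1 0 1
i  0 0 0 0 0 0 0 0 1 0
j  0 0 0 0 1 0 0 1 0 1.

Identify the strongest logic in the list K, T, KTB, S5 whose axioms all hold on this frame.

S5

Reflexive (axiom T): yes — every world is R-related to itself.
Symmetric (axiom B): yes — every pair in R has its reverse in R.
Euclidean (axiom 5): yes — any two successors of a common world are R-related.
So F validates K, T, KTB, S5. The strongest is S5.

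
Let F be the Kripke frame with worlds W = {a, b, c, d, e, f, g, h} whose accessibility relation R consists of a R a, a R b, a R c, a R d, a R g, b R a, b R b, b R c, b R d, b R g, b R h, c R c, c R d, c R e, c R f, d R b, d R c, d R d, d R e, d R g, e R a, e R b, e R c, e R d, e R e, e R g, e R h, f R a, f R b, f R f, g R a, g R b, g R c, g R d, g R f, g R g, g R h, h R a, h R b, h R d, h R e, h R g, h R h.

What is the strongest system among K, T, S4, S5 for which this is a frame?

T

Reflexive (axiom T): yes — every world is R-related to itself.
Transitive (axiom 4): no — a R b and b R h, but not a R h.
Euclidean (axiom 5): no — a R c and a R b, but not c R b.
So F validates K, T; S4 would additionally require R to be transitive. The strongest is T.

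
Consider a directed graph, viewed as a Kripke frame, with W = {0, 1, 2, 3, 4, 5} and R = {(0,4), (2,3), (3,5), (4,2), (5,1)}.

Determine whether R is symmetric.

No

Symmetric: no — 0 R 4 but not 4 R 0.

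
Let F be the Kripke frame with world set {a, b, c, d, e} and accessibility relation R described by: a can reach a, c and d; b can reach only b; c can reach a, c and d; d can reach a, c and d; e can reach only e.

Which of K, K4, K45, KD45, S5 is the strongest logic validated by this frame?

S5

Transitive (axiom 4): yes — every two-step R-path is closed by a direct edge.
Euclidean (axiom 5): yes — any two successors of a common world are R-related.
Serial (axiom D): yes — every world has a successor (e.g. a R a).
Reflexive (axiom T): yes — every world is R-related to itself.
So F validates K, K4, K45, KD45, S5. The strongest is S5.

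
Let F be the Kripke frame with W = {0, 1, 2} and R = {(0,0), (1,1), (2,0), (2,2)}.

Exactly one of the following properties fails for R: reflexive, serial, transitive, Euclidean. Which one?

Euclidean

Reflexive: yes — every world is R-related to itself.
Serial: yes — every world has a successor (e.g. 0 R 0).
Transitive: yes — every two-step R-path is closed by a direct edge.
Euclidean: no — 2 R 0 and 2 R 2, but not 0 R 2.
Only Euclidean fails.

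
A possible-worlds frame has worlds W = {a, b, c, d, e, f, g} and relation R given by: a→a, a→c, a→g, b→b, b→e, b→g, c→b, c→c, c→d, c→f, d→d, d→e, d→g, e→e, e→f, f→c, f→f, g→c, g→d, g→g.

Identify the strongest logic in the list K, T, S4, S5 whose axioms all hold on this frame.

T

Reflexive (axiom T): yes — every world is R-related to itself.
Transitive (axiom 4): no — a R c and c R b, but not a R b.
Euclidean (axiom 5): no — a R c and a R g, but not c R g.
So F validates K, T; S4 would additionally require R to be transitive. The strongest is T.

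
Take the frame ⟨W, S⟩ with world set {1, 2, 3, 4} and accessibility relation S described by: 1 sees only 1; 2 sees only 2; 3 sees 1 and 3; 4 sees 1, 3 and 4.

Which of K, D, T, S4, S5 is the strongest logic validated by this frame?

Serial (axiom D): yes — every world has a successor (e.g. 1 S 1).
Reflexive (axiom T): yes — every world is S-related to itself.
Transitive (axiom 4): yes — every two-step S-path is closed by a direct edge.
Euclidean (axiom 5): no — 4 S 1 and 4 S 3, but not 1 S 3.
So F validates K, D, T, S4; S5 would additionally require S to be Euclidean. The strongest is S4.

S4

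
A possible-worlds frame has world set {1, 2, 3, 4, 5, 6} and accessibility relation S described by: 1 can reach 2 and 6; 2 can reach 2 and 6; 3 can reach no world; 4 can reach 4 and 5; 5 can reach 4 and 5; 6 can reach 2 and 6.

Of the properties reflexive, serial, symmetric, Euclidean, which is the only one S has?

Reflexive: no — 1 is not related to itself.
Serial: no — 3 has no S-successor.
Symmetric: no — 1 S 2 but not 2 S 1.
Euclidean: yes — any two successors of a common world are S-related.
Only Euclidean holds.

Euclidean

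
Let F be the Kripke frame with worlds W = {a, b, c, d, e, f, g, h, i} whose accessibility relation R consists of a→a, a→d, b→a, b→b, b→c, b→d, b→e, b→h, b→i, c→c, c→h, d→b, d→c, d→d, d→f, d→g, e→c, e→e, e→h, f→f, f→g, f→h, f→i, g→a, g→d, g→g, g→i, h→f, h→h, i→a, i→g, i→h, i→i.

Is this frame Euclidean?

Euclidean: no — b R a and b R c, but not a R c.

No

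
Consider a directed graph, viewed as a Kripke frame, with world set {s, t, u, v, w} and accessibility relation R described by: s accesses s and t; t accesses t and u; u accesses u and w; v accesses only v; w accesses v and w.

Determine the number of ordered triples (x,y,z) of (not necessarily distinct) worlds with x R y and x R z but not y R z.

4

Enumerating: (s,t,s), (t,u,t), (u,w,u), (w,v,w).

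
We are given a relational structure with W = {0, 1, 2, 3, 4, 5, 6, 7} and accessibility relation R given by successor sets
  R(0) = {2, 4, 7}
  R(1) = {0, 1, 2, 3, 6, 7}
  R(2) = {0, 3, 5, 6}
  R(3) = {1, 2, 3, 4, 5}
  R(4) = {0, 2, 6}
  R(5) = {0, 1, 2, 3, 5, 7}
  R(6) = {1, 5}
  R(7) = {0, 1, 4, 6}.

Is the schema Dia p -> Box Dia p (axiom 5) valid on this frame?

Axiom 5 corresponds to the accessibility relation being Euclidean.
Euclidean: no — 0 R 2 and 0 R 4, but not 2 R 4.

No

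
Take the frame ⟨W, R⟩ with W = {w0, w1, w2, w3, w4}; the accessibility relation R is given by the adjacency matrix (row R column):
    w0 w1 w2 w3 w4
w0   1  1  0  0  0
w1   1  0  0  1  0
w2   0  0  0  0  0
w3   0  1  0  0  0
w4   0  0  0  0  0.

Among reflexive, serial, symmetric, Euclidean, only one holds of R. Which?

symmetric

Reflexive: no — w1 is not related to itself.
Serial: no — w2 has no R-successor.
Symmetric: yes — every pair in R has its reverse in R.
Euclidean: no — w1 R w0 and w1 R w3, but not w0 R w3.
Only symmetric holds.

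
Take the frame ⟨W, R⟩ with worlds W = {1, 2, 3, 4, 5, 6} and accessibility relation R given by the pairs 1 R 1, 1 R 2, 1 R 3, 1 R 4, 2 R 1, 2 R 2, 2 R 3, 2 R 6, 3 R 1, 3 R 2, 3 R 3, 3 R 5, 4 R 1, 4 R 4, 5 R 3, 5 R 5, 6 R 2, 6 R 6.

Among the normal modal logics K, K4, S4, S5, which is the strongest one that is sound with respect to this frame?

K

Transitive (axiom 4): no — 1 R 2 and 2 R 6, but not 1 R 6.
Reflexive (axiom T): yes — every world is R-related to itself.
Euclidean (axiom 5): no — 1 R 2 and 1 R 4, but not 2 R 4.
So F validates K; K4 would additionally require R to be transitive. The strongest is K.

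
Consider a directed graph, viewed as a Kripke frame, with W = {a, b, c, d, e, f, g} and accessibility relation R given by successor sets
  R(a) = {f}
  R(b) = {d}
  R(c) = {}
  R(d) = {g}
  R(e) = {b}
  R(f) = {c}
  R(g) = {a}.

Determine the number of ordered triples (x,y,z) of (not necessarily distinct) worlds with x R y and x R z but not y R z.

Enumerating: (a,f,f), (b,d,d), (d,g,g), (e,b,b), (f,c,c), (g,a,a).

6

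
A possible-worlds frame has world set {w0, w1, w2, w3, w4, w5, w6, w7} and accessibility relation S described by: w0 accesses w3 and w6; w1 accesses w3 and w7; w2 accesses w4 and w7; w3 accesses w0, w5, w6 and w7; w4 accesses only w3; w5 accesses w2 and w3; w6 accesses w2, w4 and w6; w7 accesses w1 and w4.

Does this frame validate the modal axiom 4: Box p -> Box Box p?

Axiom 4 corresponds to the accessibility relation being transitive.
Transitive: no — w0 S w3 and w3 S w5, but not w0 S w5.

No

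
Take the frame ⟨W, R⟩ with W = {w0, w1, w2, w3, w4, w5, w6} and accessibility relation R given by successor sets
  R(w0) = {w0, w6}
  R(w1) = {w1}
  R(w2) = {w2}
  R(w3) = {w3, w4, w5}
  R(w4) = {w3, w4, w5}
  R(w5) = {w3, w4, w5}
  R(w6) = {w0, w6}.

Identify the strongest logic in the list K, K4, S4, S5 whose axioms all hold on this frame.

Transitive (axiom 4): yes — every two-step R-path is closed by a direct edge.
Reflexive (axiom T): yes — every world is R-related to itself.
Euclidean (axiom 5): yes — any two successors of a common world are R-related.
So F validates K, K4, S4, S5. The strongest is S5.

S5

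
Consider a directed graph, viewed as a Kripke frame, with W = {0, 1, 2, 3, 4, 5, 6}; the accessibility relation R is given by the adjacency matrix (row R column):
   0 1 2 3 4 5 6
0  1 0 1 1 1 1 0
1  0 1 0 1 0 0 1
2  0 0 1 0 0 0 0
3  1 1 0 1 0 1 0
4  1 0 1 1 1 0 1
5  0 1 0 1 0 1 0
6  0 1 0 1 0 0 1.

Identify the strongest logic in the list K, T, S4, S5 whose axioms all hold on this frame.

T

Reflexive (axiom T): yes — every world is R-related to itself.
Transitive (axiom 4): no — 0 R 3 and 3 R 1, but not 0 R 1.
Euclidean (axiom 5): no — 0 R 2 and 0 R 3, but not 2 R 3.
So F validates K, T; S4 would additionally require R to be transitive. The strongest is T.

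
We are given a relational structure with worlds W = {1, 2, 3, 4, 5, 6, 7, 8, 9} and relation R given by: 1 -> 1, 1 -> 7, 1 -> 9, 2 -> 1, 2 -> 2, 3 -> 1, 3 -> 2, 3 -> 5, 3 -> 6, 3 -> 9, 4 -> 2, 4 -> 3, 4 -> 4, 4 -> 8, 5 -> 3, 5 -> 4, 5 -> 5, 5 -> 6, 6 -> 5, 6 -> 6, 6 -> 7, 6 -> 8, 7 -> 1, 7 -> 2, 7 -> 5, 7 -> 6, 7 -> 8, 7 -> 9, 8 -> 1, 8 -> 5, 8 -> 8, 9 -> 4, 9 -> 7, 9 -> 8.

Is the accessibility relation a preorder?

Reflexive: no — 3 is not related to itself.
Transitive: no — 1 R 7 and 7 R 2, but not 1 R 2.
So R is not a preorder.

No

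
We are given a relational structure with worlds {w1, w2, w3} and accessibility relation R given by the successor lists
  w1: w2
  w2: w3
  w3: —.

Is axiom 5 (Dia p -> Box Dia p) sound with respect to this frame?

Axiom 5 corresponds to the accessibility relation being Euclidean.
Euclidean: no — w1 R w2 and w1 R w2, but not w2 R w2.

No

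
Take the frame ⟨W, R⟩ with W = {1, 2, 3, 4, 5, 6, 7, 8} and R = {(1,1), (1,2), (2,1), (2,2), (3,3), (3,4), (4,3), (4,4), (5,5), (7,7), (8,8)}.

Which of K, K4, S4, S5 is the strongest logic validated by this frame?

Transitive (axiom 4): yes — every two-step R-path is closed by a direct edge.
Reflexive (axiom T): no — 6 is not related to itself.
Euclidean (axiom 5): yes — any two successors of a common world are R-related.
So F validates K, K4; S4 would additionally require R to be reflexive. The strongest is K4.

K4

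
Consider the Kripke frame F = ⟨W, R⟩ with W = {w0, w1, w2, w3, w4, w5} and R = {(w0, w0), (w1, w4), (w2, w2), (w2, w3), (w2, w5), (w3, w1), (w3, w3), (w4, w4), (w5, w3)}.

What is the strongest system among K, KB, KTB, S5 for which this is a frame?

K

Symmetric (axiom B): no — w1 R w4 but not w4 R w1.
Reflexive (axiom T): no — w1 is not related to itself.
Euclidean (axiom 5): no — w2 R w3 and w2 R w5, but not w3 R w5.
So F validates K; KB would additionally require R to be symmetric. The strongest is K.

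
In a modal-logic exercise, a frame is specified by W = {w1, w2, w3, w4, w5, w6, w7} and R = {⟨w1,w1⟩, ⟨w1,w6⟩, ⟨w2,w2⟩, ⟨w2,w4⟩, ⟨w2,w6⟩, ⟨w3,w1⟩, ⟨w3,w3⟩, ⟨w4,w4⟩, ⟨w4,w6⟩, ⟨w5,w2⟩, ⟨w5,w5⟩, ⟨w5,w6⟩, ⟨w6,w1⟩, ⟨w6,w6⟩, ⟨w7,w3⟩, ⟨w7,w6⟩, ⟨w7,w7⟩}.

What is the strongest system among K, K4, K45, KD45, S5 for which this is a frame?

Transitive (axiom 4): no — w2 R w6 and w6 R w1, but not w2 R w1.
Euclidean (axiom 5): no — w2 R w6 and w2 R w4, but not w6 R w4.
Serial (axiom D): yes — every world has a successor (e.g. w1 R w1).
Reflexive (axiom T): yes — every world is R-related to itself.
So F validates K; K4 would additionally require R to be transitive. The strongest is K.

K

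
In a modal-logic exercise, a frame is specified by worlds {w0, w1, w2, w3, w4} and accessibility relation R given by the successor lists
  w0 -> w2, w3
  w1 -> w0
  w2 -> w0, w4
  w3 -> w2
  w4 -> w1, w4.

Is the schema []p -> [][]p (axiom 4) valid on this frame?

No

By correspondence theory, 4 is valid on a frame iff R is transitive.
Transitive: no — w0 R w2 and w2 R w4, but not w0 R w4.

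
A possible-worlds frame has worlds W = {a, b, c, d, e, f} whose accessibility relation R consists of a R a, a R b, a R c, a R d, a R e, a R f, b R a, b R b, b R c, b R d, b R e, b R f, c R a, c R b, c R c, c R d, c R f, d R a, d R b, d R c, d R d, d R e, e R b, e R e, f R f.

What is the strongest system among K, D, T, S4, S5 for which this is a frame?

T

Serial (axiom D): yes — every world has a successor (e.g. a R a).
Reflexive (axiom T): yes — every world is R-related to itself.
Transitive (axiom 4): no — c R a and a R e, but not c R e.
Euclidean (axiom 5): no — a R c and a R e, but not c R e.
So F validates K, D, T; S4 would additionally require R to be transitive. The strongest is T.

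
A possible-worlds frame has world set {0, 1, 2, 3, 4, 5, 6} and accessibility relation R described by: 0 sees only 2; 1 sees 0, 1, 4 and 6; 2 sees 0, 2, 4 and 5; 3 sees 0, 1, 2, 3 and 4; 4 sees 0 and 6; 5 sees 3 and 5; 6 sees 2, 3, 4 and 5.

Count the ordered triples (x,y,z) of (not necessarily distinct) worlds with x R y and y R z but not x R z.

26

Enumerating: (0,2,0), (0,2,4), (0,2,5), (1,0,2), (1,6,2), (1,6,3), (1,6,5), (2,4,6), (2,5,3), (3,1,6), (3,2,5), (3,4,6), … and 14 more.
Total: 26.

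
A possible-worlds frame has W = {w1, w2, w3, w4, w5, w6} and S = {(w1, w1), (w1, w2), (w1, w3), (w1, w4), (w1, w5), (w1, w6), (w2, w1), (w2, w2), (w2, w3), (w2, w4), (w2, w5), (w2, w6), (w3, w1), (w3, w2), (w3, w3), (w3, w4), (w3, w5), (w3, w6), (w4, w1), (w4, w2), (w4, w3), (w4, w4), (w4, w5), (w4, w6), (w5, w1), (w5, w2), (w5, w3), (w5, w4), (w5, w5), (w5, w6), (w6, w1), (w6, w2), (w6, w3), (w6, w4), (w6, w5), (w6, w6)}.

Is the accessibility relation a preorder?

Reflexive: yes — every world is S-related to itself.
Transitive: yes — every two-step S-path is closed by a direct edge.
So S is a preorder.

Yes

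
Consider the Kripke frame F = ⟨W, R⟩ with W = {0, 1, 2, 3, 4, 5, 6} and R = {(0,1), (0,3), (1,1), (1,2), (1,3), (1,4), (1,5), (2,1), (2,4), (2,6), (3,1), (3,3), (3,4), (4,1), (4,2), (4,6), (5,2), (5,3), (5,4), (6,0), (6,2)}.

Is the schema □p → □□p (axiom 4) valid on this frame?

No

The schema 4 characterises exactly the transitive frames.
Transitive: no — 0 R 1 and 1 R 2, but not 0 R 2.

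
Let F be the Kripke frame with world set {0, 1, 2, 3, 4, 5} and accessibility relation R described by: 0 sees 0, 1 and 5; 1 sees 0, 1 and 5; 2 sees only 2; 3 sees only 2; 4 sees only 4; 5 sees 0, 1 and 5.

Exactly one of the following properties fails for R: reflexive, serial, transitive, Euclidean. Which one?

Reflexive: no — 3 is not related to itself.
Serial: yes — every world has a successor (e.g. 0 R 0).
Transitive: yes — every two-step R-path is closed by a direct edge.
Euclidean: yes — any two successors of a common world are R-related.
Only reflexive fails.

reflexive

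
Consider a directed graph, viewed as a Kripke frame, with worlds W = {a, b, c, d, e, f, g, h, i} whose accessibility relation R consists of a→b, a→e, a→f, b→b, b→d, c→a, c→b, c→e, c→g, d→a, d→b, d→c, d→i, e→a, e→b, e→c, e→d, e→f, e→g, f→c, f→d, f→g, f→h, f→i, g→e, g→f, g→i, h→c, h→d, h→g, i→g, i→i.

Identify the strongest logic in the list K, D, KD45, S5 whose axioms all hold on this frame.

D

Serial (axiom D): yes — every world has a successor (e.g. a R b).
Euclidean (axiom 5): no — a R b and a R e, but not b R e.
Transitive (axiom 4): no — a R b and b R d, but not a R d.
Reflexive (axiom T): no — a is not related to itself.
So F validates K, D; KD45 would additionally require R to be Euclidean and transitive. The strongest is D.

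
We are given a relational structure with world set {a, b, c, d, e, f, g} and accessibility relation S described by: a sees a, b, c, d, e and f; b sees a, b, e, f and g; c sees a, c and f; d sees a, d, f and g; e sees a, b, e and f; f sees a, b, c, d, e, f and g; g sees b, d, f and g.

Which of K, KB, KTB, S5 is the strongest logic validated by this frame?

KTB

Symmetric (axiom B): yes — every pair in S has its reverse in S.
Reflexive (axiom T): yes — every world is S-related to itself.
Euclidean (axiom 5): no — a S b and a S c, but not b S c.
So F validates K, KB, KTB; S5 would additionally require S to be Euclidean. The strongest is KTB.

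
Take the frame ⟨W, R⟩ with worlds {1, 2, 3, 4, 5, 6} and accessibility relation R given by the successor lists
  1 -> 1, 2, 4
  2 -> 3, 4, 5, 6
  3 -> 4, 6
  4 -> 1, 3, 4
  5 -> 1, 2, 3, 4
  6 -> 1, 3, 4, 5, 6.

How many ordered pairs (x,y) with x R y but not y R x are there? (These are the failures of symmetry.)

Enumerating: (1,2), (2,3), (2,4), (2,6), (5,1), (5,3), (5,4), (6,1), (6,4), (6,5).

10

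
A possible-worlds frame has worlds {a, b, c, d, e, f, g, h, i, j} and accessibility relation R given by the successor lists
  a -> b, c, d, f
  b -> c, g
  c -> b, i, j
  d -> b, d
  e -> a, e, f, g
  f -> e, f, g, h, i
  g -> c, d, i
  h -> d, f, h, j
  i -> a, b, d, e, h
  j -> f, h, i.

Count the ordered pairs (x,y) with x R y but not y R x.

Enumerating: (a,b), (a,c), (a,d), (a,f), (b,g), (c,i), (c,j), (d,b), (e,a), (e,g), (f,g), (f,i), … and 11 more.
Total: 23.

23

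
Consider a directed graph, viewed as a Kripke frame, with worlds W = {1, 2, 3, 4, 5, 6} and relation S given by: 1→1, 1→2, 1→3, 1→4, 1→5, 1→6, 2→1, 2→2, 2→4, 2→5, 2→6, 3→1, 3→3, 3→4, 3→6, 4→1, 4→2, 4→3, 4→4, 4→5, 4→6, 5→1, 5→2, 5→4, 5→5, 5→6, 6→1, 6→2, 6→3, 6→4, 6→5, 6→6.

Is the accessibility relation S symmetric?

Yes

Symmetric: yes — every pair in S has its reverse in S.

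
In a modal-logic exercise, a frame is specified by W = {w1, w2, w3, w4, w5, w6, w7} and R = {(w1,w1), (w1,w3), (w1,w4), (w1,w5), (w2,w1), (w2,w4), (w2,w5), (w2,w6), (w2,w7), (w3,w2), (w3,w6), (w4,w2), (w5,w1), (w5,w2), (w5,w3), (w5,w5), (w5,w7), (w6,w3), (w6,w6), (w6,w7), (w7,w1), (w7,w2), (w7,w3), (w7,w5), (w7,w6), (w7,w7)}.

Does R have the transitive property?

Transitive: no — w1 R w3 and w3 R w2, but not w1 R w2.

No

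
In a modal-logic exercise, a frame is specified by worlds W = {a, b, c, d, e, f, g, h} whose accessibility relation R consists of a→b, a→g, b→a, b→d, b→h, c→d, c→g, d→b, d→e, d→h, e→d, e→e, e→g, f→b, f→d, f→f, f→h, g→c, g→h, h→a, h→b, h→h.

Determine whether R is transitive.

Transitive: no — a R b and b R d, but not a R d.

No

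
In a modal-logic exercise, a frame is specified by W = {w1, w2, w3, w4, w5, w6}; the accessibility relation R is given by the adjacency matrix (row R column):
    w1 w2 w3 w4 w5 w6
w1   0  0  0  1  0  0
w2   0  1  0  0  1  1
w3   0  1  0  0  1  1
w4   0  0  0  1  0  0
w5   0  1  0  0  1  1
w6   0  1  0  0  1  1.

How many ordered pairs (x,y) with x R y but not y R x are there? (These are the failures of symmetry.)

4

Enumerating: (w1,w4), (w3,w2), (w3,w5), (w3,w6).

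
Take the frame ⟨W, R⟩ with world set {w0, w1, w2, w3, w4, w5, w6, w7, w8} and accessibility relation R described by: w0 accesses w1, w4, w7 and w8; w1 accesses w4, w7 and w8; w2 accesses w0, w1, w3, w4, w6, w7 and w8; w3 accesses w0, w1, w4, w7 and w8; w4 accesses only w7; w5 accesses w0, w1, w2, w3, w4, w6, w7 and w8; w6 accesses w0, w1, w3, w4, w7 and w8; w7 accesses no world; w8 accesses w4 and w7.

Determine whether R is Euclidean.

Euclidean: no — w0 R w4 and w0 R w1, but not w4 R w1.

No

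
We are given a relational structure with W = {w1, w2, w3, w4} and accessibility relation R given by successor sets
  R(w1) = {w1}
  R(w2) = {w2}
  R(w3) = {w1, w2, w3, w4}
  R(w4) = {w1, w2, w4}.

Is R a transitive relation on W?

Transitive: yes — every two-step R-path is closed by a direct edge.

Yes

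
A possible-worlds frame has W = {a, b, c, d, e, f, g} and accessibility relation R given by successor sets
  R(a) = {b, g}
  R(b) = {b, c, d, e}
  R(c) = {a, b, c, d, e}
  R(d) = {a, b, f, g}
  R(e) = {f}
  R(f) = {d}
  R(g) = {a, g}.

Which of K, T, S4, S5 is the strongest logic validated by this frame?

K

Reflexive (axiom T): no — a is not related to itself.
Transitive (axiom 4): no — a R b and b R c, but not a R c.
Euclidean (axiom 5): no — a R b and a R g, but not b R g.
So F validates K; T would additionally require R to be reflexive. The strongest is K.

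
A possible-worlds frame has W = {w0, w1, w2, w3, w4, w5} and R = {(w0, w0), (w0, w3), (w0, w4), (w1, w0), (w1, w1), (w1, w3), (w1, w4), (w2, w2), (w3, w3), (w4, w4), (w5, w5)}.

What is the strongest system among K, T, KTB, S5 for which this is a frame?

Reflexive (axiom T): yes — every world is R-related to itself.
Symmetric (axiom B): no — w0 R w3 but not w3 R w0.
Euclidean (axiom 5): no — w0 R w3 and w0 R w4, but not w3 R w4.
So F validates K, T; KTB would additionally require R to be symmetric. The strongest is T.

T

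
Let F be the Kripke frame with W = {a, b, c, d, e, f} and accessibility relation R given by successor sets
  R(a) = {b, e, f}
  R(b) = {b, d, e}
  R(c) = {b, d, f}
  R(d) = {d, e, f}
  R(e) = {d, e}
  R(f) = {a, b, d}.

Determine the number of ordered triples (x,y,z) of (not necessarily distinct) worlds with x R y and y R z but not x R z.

16

Enumerating: (a,b,d), (a,e,d), (a,f,a), (a,f,d), (b,d,f), (c,b,e), (c,d,e), (c,f,a), (d,f,a), (d,f,b), (e,d,f), (f,a,e), (f,a,f), (f,b,e), (f,d,e), (f,d,f).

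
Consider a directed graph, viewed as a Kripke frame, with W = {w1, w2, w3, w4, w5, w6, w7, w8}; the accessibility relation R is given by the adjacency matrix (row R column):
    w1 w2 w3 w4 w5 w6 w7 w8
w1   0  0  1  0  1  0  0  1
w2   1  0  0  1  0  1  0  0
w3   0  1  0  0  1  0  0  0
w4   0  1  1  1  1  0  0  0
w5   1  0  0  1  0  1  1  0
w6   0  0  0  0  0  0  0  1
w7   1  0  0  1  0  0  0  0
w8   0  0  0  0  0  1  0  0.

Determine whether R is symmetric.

No

Symmetric: no — w1 R w3 but not w3 R w1.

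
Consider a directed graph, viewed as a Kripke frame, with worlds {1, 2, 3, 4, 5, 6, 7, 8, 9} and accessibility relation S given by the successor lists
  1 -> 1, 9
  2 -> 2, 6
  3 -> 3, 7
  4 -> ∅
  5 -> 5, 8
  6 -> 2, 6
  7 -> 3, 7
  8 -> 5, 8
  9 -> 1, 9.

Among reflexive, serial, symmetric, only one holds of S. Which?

symmetric

Reflexive: no — 4 is not related to itself.
Serial: no — 4 has no S-successor.
Symmetric: yes — every pair in S has its reverse in S.
Only symmetric holds.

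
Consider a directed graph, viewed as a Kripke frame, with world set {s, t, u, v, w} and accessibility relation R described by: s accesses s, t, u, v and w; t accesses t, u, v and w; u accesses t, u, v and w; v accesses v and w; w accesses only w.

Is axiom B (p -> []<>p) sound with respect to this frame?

Axiom B corresponds to the accessibility relation being symmetric.
Symmetric: no — s R t but not t R s.

No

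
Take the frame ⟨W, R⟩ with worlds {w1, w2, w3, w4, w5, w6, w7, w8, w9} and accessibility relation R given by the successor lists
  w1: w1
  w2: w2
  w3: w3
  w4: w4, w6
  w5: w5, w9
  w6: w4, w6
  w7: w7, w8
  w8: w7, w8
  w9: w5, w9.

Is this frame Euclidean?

Yes

Euclidean: yes — any two successors of a common world are R-related.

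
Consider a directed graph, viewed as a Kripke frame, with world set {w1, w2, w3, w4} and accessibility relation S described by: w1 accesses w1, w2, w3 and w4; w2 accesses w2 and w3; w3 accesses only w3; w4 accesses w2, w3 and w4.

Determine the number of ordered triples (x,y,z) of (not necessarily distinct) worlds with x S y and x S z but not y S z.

Enumerating: (w1,w2,w1), (w1,w2,w4), (w1,w3,w1), (w1,w3,w2), (w1,w3,w4), (w1,w4,w1), (w2,w3,w2), (w4,w2,w4), (w4,w3,w2), (w4,w3,w4).

10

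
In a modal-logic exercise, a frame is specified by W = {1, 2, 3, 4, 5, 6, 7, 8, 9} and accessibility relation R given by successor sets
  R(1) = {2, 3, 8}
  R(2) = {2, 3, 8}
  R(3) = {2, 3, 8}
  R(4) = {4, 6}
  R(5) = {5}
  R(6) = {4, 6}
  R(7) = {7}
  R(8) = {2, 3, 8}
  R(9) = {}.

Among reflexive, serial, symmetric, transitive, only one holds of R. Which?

transitive

Reflexive: no — 1 is not related to itself.
Serial: no — 9 has no R-successor.
Symmetric: no — 1 R 2 but not 2 R 1.
Transitive: yes — every two-step R-path is closed by a direct edge.
Only transitive holds.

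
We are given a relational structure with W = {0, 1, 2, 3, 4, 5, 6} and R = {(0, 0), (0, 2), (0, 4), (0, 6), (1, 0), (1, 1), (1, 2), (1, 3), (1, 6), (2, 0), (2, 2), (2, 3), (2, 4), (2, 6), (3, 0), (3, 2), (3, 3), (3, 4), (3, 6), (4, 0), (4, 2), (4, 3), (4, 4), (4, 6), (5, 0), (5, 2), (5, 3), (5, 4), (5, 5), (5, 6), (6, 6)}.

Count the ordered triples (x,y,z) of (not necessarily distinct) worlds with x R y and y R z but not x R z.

Enumerating: (0,2,3), (0,4,3), (1,0,4), (1,2,4), (1,3,4).

5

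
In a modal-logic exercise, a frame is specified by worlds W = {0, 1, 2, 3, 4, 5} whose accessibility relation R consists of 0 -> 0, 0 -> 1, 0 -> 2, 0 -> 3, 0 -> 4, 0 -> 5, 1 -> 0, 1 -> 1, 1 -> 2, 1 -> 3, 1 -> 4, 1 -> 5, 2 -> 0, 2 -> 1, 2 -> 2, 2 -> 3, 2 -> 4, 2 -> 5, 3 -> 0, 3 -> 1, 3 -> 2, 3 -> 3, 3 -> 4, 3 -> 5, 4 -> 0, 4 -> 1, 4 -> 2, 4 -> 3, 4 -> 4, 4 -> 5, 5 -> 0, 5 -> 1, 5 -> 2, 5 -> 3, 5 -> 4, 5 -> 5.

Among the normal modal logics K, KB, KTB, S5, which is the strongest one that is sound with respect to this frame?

Symmetric (axiom B): yes — every pair in R has its reverse in R.
Reflexive (axiom T): yes — every world is R-related to itself.
Euclidean (axiom 5): yes — any two successors of a common world are R-related.
So F validates K, KB, KTB, S5. The strongest is S5.

S5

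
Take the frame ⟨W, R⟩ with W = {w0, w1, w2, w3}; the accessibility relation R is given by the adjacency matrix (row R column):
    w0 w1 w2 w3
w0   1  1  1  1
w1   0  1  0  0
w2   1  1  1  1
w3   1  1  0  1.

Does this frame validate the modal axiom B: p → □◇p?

No

By correspondence theory, B is valid on a frame iff R is symmetric.
Symmetric: no — w0 R w1 but not w1 R w0.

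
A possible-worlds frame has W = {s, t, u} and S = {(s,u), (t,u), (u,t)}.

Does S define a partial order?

No

Reflexive: no — s is not related to itself.
Transitive: no — s S u and u S t, but not s S t.
Antisymmetric: no — t S u and u S t with t ≠ u.
So S is not a partial order.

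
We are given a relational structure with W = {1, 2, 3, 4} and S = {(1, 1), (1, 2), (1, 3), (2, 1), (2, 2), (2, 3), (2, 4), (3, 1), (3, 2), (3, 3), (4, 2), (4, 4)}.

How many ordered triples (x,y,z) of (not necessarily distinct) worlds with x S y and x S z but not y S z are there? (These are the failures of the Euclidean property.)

4

Enumerating: (2,1,4), (2,3,4), (2,4,1), (2,4,3).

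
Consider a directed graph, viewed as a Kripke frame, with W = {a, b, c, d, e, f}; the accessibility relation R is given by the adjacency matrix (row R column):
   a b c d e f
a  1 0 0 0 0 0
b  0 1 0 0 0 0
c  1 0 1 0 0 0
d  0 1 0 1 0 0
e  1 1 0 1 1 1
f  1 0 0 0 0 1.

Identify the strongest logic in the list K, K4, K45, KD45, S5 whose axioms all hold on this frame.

K4

Transitive (axiom 4): yes — every two-step R-path is closed by a direct edge.
Euclidean (axiom 5): no — e R a and e R b, but not a R b.
Serial (axiom D): yes — every world has a successor (e.g. a R a).
Reflexive (axiom T): yes — every world is R-related to itself.
So F validates K, K4; K45 would additionally require R to be Euclidean. The strongest is K4.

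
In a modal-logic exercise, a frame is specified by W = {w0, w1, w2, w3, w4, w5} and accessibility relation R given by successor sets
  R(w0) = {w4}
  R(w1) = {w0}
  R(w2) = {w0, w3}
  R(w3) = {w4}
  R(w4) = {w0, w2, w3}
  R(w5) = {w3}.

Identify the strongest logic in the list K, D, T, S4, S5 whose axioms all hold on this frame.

D

Serial (axiom D): yes — every world has a successor (e.g. w0 R w4).
Reflexive (axiom T): no — w0 is not related to itself.
Transitive (axiom 4): no — w0 R w4 and w4 R w2, but not w0 R w2.
Euclidean (axiom 5): no — w2 R w0 and w2 R w3, but not w0 R w3.
So F validates K, D; T would additionally require R to be reflexive. The strongest is D.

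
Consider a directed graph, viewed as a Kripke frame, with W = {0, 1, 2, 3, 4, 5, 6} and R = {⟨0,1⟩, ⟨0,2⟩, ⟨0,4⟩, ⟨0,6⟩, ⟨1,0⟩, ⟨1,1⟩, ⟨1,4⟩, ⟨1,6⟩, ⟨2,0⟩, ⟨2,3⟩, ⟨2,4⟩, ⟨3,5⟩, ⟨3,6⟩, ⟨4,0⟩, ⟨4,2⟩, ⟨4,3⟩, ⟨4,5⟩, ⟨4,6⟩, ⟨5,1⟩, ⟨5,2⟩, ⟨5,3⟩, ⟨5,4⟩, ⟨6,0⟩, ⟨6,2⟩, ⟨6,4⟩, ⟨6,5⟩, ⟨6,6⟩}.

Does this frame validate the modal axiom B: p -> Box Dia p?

By correspondence theory, B is valid on a frame iff R is symmetric.
Symmetric: no — 1 R 4 but not 4 R 1.

No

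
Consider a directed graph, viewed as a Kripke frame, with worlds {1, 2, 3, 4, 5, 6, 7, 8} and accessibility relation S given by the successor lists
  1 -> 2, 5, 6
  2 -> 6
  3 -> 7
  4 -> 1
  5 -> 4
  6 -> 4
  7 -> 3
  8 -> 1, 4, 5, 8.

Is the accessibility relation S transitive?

Transitive: no — 1 S 5 and 5 S 4, but not 1 S 4.

No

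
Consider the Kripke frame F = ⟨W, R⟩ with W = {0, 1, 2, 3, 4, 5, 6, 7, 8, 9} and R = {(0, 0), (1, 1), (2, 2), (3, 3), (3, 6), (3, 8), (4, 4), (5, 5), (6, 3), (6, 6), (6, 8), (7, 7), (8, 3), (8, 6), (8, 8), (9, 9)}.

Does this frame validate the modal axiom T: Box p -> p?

The schema T characterises exactly the reflexive frames.
Reflexive: yes — every world is R-related to itself.

Yes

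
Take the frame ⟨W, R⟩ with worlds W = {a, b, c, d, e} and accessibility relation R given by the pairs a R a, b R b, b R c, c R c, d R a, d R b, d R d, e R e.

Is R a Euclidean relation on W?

No

Euclidean: no — d R a and d R b, but not a R b.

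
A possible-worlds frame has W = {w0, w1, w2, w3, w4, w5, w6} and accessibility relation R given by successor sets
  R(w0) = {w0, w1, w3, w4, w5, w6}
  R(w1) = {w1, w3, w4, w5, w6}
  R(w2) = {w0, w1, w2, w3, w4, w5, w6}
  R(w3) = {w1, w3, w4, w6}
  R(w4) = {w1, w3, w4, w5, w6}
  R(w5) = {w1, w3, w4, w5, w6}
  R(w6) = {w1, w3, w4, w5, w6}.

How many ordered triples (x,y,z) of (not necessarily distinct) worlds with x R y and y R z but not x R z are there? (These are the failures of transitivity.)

3

Enumerating: (w3,w1,w5), (w3,w4,w5), (w3,w6,w5).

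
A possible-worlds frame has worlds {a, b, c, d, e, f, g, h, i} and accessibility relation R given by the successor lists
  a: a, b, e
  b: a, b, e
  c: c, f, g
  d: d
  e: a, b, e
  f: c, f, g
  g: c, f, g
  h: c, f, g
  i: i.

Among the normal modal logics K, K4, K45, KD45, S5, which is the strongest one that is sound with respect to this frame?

KD45

Transitive (axiom 4): yes — every two-step R-path is closed by a direct edge.
Euclidean (axiom 5): yes — any two successors of a common world are R-related.
Serial (axiom D): yes — every world has a successor (e.g. a R a).
Reflexive (axiom T): no — h is not related to itself.
So F validates K, K4, K45, KD45; S5 would additionally require R to be reflexive. The strongest is KD45.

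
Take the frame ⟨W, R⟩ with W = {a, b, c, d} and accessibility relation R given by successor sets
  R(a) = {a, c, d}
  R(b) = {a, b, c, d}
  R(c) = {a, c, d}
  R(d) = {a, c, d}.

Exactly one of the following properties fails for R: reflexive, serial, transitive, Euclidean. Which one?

Reflexive: yes — every world is R-related to itself.
Serial: yes — every world has a successor (e.g. a R a).
Transitive: yes — every two-step R-path is closed by a direct edge.
Euclidean: no — b R a and b R b, but not a R b.
Only Euclidean fails.

Euclidean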